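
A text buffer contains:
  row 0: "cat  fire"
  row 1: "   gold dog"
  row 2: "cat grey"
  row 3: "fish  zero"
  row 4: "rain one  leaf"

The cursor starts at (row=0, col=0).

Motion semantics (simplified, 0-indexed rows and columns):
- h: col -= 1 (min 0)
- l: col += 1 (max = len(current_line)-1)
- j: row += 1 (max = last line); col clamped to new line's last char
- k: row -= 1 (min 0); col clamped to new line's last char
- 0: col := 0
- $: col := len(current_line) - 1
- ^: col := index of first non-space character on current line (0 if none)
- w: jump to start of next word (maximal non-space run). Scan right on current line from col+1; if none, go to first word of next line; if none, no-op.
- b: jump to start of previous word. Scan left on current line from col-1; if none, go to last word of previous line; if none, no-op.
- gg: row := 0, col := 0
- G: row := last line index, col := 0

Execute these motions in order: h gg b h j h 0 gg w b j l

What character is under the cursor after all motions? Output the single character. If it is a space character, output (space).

Answer: (space)

Derivation:
After 1 (h): row=0 col=0 char='c'
After 2 (gg): row=0 col=0 char='c'
After 3 (b): row=0 col=0 char='c'
After 4 (h): row=0 col=0 char='c'
After 5 (j): row=1 col=0 char='_'
After 6 (h): row=1 col=0 char='_'
After 7 (0): row=1 col=0 char='_'
After 8 (gg): row=0 col=0 char='c'
After 9 (w): row=0 col=5 char='f'
After 10 (b): row=0 col=0 char='c'
After 11 (j): row=1 col=0 char='_'
After 12 (l): row=1 col=1 char='_'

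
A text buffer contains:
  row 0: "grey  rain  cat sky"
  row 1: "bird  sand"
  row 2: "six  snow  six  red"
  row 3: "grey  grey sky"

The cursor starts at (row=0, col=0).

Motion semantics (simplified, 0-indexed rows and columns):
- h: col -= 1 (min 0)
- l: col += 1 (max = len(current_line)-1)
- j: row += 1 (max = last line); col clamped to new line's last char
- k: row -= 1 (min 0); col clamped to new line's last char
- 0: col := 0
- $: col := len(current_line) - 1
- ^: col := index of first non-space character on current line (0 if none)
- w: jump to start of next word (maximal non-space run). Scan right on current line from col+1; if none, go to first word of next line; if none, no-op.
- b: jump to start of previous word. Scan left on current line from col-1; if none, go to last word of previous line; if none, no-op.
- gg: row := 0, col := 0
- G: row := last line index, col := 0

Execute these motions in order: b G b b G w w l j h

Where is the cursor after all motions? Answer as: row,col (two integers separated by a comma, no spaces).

After 1 (b): row=0 col=0 char='g'
After 2 (G): row=3 col=0 char='g'
After 3 (b): row=2 col=16 char='r'
After 4 (b): row=2 col=11 char='s'
After 5 (G): row=3 col=0 char='g'
After 6 (w): row=3 col=6 char='g'
After 7 (w): row=3 col=11 char='s'
After 8 (l): row=3 col=12 char='k'
After 9 (j): row=3 col=12 char='k'
After 10 (h): row=3 col=11 char='s'

Answer: 3,11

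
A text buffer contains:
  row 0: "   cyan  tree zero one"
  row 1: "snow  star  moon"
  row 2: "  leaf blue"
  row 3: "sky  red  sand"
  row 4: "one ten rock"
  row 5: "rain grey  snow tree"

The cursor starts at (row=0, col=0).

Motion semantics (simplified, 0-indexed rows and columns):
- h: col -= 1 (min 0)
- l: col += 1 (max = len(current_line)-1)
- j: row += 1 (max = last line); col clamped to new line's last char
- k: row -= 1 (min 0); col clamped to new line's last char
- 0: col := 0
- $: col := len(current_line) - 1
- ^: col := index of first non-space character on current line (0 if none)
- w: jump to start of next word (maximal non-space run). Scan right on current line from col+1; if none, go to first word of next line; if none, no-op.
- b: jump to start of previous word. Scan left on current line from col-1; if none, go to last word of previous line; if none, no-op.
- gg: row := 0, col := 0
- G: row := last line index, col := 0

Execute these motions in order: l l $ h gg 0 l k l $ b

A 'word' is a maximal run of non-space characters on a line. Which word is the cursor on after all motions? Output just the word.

Answer: one

Derivation:
After 1 (l): row=0 col=1 char='_'
After 2 (l): row=0 col=2 char='_'
After 3 ($): row=0 col=21 char='e'
After 4 (h): row=0 col=20 char='n'
After 5 (gg): row=0 col=0 char='_'
After 6 (0): row=0 col=0 char='_'
After 7 (l): row=0 col=1 char='_'
After 8 (k): row=0 col=1 char='_'
After 9 (l): row=0 col=2 char='_'
After 10 ($): row=0 col=21 char='e'
After 11 (b): row=0 col=19 char='o'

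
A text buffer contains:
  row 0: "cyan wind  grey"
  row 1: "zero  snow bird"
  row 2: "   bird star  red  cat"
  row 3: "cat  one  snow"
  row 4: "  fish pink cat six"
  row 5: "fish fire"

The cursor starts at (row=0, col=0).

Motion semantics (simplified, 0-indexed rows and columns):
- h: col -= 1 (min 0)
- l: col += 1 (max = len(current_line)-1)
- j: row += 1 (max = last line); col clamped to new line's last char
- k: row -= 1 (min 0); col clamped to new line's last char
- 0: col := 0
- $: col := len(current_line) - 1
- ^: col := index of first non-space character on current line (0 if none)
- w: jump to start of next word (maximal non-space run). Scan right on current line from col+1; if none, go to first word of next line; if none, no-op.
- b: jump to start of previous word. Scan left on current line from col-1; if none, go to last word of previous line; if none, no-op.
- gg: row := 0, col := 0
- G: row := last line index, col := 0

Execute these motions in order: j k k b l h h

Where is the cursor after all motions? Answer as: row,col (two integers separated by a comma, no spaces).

Answer: 0,0

Derivation:
After 1 (j): row=1 col=0 char='z'
After 2 (k): row=0 col=0 char='c'
After 3 (k): row=0 col=0 char='c'
After 4 (b): row=0 col=0 char='c'
After 5 (l): row=0 col=1 char='y'
After 6 (h): row=0 col=0 char='c'
After 7 (h): row=0 col=0 char='c'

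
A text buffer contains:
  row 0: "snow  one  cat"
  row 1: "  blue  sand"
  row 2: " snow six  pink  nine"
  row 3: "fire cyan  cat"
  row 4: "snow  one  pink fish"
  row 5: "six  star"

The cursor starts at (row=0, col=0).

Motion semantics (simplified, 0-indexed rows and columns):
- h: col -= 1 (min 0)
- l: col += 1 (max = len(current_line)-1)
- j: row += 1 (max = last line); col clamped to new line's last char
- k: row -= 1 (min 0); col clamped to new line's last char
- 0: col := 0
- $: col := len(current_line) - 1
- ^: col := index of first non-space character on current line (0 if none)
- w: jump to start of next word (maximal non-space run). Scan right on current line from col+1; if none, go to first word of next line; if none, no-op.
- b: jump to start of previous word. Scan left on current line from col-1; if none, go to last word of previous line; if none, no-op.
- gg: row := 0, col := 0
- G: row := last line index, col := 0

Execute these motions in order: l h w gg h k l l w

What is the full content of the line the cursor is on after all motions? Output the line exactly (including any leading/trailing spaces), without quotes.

Answer: snow  one  cat

Derivation:
After 1 (l): row=0 col=1 char='n'
After 2 (h): row=0 col=0 char='s'
After 3 (w): row=0 col=6 char='o'
After 4 (gg): row=0 col=0 char='s'
After 5 (h): row=0 col=0 char='s'
After 6 (k): row=0 col=0 char='s'
After 7 (l): row=0 col=1 char='n'
After 8 (l): row=0 col=2 char='o'
After 9 (w): row=0 col=6 char='o'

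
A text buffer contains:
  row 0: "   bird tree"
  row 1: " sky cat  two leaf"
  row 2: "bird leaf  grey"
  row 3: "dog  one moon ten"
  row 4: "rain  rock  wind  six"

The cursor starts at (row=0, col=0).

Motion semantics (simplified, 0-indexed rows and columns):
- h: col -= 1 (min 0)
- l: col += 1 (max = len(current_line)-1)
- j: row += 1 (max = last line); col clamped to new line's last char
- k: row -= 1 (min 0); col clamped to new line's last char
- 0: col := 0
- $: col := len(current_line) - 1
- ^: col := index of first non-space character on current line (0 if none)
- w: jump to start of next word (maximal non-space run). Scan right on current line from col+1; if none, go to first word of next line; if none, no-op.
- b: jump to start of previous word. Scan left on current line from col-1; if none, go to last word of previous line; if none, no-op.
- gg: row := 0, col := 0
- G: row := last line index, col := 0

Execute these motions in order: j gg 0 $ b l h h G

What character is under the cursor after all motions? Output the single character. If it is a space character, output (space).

Answer: r

Derivation:
After 1 (j): row=1 col=0 char='_'
After 2 (gg): row=0 col=0 char='_'
After 3 (0): row=0 col=0 char='_'
After 4 ($): row=0 col=11 char='e'
After 5 (b): row=0 col=8 char='t'
After 6 (l): row=0 col=9 char='r'
After 7 (h): row=0 col=8 char='t'
After 8 (h): row=0 col=7 char='_'
After 9 (G): row=4 col=0 char='r'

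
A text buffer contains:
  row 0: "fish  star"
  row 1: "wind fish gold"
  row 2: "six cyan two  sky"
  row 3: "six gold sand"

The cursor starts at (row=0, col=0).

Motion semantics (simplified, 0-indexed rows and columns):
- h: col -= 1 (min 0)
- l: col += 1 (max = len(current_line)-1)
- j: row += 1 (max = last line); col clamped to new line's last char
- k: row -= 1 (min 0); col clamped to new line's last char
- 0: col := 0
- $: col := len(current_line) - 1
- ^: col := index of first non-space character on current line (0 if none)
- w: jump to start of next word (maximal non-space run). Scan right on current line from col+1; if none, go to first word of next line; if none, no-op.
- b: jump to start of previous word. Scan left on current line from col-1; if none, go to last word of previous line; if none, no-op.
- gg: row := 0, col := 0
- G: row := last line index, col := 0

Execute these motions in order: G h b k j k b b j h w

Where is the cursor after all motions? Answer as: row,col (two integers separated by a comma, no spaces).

After 1 (G): row=3 col=0 char='s'
After 2 (h): row=3 col=0 char='s'
After 3 (b): row=2 col=14 char='s'
After 4 (k): row=1 col=13 char='d'
After 5 (j): row=2 col=13 char='_'
After 6 (k): row=1 col=13 char='d'
After 7 (b): row=1 col=10 char='g'
After 8 (b): row=1 col=5 char='f'
After 9 (j): row=2 col=5 char='y'
After 10 (h): row=2 col=4 char='c'
After 11 (w): row=2 col=9 char='t'

Answer: 2,9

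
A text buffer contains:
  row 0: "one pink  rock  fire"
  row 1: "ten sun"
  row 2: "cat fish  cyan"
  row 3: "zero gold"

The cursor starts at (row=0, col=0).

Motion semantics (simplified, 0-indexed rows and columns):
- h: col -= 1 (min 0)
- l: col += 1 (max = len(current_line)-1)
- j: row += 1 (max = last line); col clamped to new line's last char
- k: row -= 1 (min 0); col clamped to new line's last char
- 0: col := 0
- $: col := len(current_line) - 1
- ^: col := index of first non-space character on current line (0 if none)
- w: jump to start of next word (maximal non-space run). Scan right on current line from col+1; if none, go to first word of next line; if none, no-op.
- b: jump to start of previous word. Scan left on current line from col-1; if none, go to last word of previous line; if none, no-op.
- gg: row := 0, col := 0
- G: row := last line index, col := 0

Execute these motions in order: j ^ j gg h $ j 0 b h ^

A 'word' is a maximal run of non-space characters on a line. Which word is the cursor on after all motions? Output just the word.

After 1 (j): row=1 col=0 char='t'
After 2 (^): row=1 col=0 char='t'
After 3 (j): row=2 col=0 char='c'
After 4 (gg): row=0 col=0 char='o'
After 5 (h): row=0 col=0 char='o'
After 6 ($): row=0 col=19 char='e'
After 7 (j): row=1 col=6 char='n'
After 8 (0): row=1 col=0 char='t'
After 9 (b): row=0 col=16 char='f'
After 10 (h): row=0 col=15 char='_'
After 11 (^): row=0 col=0 char='o'

Answer: one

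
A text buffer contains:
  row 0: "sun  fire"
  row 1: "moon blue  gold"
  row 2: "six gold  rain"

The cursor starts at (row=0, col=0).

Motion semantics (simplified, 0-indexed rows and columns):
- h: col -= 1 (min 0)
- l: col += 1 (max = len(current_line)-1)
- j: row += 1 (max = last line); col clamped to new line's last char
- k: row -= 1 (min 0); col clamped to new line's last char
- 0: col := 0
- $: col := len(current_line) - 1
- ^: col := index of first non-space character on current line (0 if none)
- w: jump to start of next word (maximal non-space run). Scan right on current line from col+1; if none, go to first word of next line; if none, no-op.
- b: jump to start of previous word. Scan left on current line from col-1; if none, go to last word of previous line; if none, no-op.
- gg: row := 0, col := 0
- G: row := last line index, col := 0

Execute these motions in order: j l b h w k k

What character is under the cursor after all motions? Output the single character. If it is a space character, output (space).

Answer: f

Derivation:
After 1 (j): row=1 col=0 char='m'
After 2 (l): row=1 col=1 char='o'
After 3 (b): row=1 col=0 char='m'
After 4 (h): row=1 col=0 char='m'
After 5 (w): row=1 col=5 char='b'
After 6 (k): row=0 col=5 char='f'
After 7 (k): row=0 col=5 char='f'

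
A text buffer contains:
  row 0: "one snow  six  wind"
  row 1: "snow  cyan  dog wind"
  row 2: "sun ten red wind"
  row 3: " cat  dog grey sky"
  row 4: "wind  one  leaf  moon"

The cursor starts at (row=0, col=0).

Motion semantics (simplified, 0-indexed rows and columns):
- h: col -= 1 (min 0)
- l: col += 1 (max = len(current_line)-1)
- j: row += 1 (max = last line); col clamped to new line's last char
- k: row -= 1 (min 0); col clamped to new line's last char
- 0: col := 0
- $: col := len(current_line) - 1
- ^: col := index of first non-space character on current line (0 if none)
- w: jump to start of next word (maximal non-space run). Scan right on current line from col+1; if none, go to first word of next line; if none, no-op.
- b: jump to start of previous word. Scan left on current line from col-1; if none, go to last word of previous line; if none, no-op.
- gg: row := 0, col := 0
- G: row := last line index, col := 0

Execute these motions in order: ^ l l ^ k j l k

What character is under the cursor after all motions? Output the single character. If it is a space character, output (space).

After 1 (^): row=0 col=0 char='o'
After 2 (l): row=0 col=1 char='n'
After 3 (l): row=0 col=2 char='e'
After 4 (^): row=0 col=0 char='o'
After 5 (k): row=0 col=0 char='o'
After 6 (j): row=1 col=0 char='s'
After 7 (l): row=1 col=1 char='n'
After 8 (k): row=0 col=1 char='n'

Answer: n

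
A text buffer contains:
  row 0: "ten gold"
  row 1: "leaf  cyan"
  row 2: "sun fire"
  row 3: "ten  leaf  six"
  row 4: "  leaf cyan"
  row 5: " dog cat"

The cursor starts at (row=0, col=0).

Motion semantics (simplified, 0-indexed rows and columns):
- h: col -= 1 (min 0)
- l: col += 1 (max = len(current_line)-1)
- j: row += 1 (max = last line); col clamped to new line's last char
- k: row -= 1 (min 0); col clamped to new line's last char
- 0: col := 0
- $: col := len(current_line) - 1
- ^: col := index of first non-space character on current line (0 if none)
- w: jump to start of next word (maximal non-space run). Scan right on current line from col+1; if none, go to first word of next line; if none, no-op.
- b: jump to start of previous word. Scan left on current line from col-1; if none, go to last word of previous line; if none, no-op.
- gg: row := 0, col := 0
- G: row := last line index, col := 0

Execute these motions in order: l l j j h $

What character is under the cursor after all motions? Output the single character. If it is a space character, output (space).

After 1 (l): row=0 col=1 char='e'
After 2 (l): row=0 col=2 char='n'
After 3 (j): row=1 col=2 char='a'
After 4 (j): row=2 col=2 char='n'
After 5 (h): row=2 col=1 char='u'
After 6 ($): row=2 col=7 char='e'

Answer: e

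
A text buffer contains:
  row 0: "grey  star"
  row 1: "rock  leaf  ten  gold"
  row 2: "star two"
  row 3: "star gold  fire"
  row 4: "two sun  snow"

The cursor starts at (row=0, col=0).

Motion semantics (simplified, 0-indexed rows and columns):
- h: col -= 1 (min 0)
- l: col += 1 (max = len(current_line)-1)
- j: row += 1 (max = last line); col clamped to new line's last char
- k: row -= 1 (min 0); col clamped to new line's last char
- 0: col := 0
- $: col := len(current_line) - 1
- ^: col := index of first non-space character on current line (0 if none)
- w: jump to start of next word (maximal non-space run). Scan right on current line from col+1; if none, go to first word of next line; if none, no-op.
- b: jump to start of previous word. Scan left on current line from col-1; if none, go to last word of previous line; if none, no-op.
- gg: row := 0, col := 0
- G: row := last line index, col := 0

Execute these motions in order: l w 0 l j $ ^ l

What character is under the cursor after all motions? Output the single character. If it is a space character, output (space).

After 1 (l): row=0 col=1 char='r'
After 2 (w): row=0 col=6 char='s'
After 3 (0): row=0 col=0 char='g'
After 4 (l): row=0 col=1 char='r'
After 5 (j): row=1 col=1 char='o'
After 6 ($): row=1 col=20 char='d'
After 7 (^): row=1 col=0 char='r'
After 8 (l): row=1 col=1 char='o'

Answer: o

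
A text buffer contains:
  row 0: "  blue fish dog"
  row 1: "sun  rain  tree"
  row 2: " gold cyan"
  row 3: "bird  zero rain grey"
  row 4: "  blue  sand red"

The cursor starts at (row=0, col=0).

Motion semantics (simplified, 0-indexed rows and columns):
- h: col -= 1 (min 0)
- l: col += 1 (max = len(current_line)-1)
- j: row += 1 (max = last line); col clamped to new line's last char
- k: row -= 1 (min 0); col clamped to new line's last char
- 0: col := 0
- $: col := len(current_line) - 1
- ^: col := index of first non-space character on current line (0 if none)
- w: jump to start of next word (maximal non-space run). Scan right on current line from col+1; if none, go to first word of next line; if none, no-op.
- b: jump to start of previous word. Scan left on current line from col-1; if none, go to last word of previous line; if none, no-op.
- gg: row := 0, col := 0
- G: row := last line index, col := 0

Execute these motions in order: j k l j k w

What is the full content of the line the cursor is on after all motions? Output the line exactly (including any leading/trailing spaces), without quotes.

After 1 (j): row=1 col=0 char='s'
After 2 (k): row=0 col=0 char='_'
After 3 (l): row=0 col=1 char='_'
After 4 (j): row=1 col=1 char='u'
After 5 (k): row=0 col=1 char='_'
After 6 (w): row=0 col=2 char='b'

Answer:   blue fish dog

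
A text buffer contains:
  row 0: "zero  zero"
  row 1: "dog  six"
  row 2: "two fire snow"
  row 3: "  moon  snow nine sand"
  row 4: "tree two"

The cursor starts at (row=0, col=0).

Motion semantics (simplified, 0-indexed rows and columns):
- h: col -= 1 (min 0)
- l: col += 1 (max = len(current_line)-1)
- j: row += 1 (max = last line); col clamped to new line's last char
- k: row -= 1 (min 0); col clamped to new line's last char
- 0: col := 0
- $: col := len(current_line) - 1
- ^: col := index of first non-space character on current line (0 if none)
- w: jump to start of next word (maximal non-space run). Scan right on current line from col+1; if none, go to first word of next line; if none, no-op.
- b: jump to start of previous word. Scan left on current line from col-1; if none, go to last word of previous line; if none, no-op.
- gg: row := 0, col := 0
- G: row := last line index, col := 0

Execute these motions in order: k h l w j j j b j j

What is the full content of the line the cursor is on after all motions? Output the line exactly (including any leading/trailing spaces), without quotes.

After 1 (k): row=0 col=0 char='z'
After 2 (h): row=0 col=0 char='z'
After 3 (l): row=0 col=1 char='e'
After 4 (w): row=0 col=6 char='z'
After 5 (j): row=1 col=6 char='i'
After 6 (j): row=2 col=6 char='r'
After 7 (j): row=3 col=6 char='_'
After 8 (b): row=3 col=2 char='m'
After 9 (j): row=4 col=2 char='e'
After 10 (j): row=4 col=2 char='e'

Answer: tree two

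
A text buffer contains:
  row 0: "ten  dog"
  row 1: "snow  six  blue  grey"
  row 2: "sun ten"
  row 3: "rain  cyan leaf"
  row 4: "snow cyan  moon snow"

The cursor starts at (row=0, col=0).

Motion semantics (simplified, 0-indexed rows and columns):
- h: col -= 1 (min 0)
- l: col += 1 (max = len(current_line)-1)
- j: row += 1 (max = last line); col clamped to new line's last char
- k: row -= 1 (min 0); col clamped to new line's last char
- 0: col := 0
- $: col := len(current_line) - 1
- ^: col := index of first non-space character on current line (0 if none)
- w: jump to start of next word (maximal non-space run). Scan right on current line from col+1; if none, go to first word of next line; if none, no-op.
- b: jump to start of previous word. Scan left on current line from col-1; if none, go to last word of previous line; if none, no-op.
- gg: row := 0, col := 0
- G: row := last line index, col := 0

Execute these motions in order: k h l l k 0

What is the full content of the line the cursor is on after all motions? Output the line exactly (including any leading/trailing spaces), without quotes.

Answer: ten  dog

Derivation:
After 1 (k): row=0 col=0 char='t'
After 2 (h): row=0 col=0 char='t'
After 3 (l): row=0 col=1 char='e'
After 4 (l): row=0 col=2 char='n'
After 5 (k): row=0 col=2 char='n'
After 6 (0): row=0 col=0 char='t'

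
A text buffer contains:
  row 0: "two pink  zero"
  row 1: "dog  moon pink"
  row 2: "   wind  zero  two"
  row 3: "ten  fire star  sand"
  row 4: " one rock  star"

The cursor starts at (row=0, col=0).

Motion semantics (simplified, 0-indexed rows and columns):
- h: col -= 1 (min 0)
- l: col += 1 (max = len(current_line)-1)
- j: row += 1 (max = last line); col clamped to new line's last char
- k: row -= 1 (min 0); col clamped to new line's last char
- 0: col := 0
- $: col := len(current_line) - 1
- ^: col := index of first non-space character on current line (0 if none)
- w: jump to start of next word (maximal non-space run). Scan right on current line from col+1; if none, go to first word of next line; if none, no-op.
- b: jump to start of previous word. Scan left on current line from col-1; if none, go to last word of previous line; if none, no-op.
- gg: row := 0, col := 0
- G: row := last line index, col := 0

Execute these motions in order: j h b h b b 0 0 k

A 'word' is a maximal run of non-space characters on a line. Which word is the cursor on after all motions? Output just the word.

Answer: two

Derivation:
After 1 (j): row=1 col=0 char='d'
After 2 (h): row=1 col=0 char='d'
After 3 (b): row=0 col=10 char='z'
After 4 (h): row=0 col=9 char='_'
After 5 (b): row=0 col=4 char='p'
After 6 (b): row=0 col=0 char='t'
After 7 (0): row=0 col=0 char='t'
After 8 (0): row=0 col=0 char='t'
After 9 (k): row=0 col=0 char='t'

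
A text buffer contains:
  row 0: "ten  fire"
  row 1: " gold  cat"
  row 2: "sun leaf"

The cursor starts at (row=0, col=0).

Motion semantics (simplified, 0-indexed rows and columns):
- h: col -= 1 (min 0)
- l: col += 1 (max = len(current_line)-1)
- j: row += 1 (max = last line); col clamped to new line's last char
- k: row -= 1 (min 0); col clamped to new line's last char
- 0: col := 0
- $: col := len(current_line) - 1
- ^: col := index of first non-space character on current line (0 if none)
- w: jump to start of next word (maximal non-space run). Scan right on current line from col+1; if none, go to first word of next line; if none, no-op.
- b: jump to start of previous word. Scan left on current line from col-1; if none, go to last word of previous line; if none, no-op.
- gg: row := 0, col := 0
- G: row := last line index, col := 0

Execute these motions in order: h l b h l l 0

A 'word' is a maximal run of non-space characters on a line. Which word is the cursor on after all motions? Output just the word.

Answer: ten

Derivation:
After 1 (h): row=0 col=0 char='t'
After 2 (l): row=0 col=1 char='e'
After 3 (b): row=0 col=0 char='t'
After 4 (h): row=0 col=0 char='t'
After 5 (l): row=0 col=1 char='e'
After 6 (l): row=0 col=2 char='n'
After 7 (0): row=0 col=0 char='t'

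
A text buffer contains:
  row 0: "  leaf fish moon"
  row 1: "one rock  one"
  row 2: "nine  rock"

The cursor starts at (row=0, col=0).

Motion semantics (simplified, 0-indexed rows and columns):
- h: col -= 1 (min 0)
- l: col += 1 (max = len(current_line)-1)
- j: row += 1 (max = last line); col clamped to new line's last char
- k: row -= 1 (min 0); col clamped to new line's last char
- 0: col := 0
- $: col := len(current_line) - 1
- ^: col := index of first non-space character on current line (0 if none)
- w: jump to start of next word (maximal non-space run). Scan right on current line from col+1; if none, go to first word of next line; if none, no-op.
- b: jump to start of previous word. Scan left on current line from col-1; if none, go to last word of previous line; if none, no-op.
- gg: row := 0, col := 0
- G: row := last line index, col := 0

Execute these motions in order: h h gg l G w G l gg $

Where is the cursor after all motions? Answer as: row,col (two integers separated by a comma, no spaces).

After 1 (h): row=0 col=0 char='_'
After 2 (h): row=0 col=0 char='_'
After 3 (gg): row=0 col=0 char='_'
After 4 (l): row=0 col=1 char='_'
After 5 (G): row=2 col=0 char='n'
After 6 (w): row=2 col=6 char='r'
After 7 (G): row=2 col=0 char='n'
After 8 (l): row=2 col=1 char='i'
After 9 (gg): row=0 col=0 char='_'
After 10 ($): row=0 col=15 char='n'

Answer: 0,15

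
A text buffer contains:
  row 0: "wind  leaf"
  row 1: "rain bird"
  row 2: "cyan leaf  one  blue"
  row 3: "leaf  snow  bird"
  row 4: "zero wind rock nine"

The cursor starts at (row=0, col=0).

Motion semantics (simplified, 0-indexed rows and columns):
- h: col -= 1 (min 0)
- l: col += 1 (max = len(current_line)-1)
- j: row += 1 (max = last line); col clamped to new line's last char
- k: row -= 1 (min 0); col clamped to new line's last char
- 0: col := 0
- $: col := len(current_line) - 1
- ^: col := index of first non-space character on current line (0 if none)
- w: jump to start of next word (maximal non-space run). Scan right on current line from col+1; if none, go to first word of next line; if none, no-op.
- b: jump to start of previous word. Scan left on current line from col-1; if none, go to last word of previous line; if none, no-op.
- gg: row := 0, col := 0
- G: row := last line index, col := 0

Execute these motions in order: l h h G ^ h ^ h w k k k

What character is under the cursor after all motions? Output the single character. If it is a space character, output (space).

After 1 (l): row=0 col=1 char='i'
After 2 (h): row=0 col=0 char='w'
After 3 (h): row=0 col=0 char='w'
After 4 (G): row=4 col=0 char='z'
After 5 (^): row=4 col=0 char='z'
After 6 (h): row=4 col=0 char='z'
After 7 (^): row=4 col=0 char='z'
After 8 (h): row=4 col=0 char='z'
After 9 (w): row=4 col=5 char='w'
After 10 (k): row=3 col=5 char='_'
After 11 (k): row=2 col=5 char='l'
After 12 (k): row=1 col=5 char='b'

Answer: b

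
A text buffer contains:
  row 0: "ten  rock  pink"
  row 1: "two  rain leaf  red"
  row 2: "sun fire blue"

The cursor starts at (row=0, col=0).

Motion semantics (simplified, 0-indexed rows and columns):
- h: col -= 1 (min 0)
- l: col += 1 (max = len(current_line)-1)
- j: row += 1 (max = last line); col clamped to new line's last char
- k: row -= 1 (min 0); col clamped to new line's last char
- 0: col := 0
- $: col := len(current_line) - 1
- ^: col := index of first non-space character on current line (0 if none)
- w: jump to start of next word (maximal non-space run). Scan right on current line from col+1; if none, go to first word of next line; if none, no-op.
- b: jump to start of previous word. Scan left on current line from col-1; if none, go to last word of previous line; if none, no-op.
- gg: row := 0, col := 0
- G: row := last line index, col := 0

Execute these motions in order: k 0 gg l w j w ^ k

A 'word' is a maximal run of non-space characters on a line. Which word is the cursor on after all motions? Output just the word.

After 1 (k): row=0 col=0 char='t'
After 2 (0): row=0 col=0 char='t'
After 3 (gg): row=0 col=0 char='t'
After 4 (l): row=0 col=1 char='e'
After 5 (w): row=0 col=5 char='r'
After 6 (j): row=1 col=5 char='r'
After 7 (w): row=1 col=10 char='l'
After 8 (^): row=1 col=0 char='t'
After 9 (k): row=0 col=0 char='t'

Answer: ten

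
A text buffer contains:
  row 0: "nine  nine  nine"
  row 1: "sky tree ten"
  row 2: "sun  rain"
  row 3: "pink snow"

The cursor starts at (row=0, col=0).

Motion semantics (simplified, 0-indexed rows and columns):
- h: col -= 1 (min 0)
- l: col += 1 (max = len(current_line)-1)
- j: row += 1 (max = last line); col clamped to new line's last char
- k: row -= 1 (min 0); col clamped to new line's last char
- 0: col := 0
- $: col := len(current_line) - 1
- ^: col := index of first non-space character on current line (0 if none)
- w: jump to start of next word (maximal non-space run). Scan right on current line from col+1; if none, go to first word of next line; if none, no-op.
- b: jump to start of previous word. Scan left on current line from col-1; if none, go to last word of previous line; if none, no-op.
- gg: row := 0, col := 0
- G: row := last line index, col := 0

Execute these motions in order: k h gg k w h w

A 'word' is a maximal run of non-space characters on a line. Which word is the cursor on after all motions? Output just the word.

Answer: nine

Derivation:
After 1 (k): row=0 col=0 char='n'
After 2 (h): row=0 col=0 char='n'
After 3 (gg): row=0 col=0 char='n'
After 4 (k): row=0 col=0 char='n'
After 5 (w): row=0 col=6 char='n'
After 6 (h): row=0 col=5 char='_'
After 7 (w): row=0 col=6 char='n'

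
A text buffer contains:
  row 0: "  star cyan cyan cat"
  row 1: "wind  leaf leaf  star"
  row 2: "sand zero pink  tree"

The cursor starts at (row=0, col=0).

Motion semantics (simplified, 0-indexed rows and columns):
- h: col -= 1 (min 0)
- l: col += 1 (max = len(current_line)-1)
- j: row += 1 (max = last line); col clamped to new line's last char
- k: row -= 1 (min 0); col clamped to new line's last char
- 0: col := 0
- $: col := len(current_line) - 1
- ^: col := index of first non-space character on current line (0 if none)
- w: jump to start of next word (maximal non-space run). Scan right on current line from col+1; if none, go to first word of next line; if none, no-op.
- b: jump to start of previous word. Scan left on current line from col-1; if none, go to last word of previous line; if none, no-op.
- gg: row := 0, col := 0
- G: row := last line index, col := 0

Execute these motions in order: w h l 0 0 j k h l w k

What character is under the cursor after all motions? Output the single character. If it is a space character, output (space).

Answer: s

Derivation:
After 1 (w): row=0 col=2 char='s'
After 2 (h): row=0 col=1 char='_'
After 3 (l): row=0 col=2 char='s'
After 4 (0): row=0 col=0 char='_'
After 5 (0): row=0 col=0 char='_'
After 6 (j): row=1 col=0 char='w'
After 7 (k): row=0 col=0 char='_'
After 8 (h): row=0 col=0 char='_'
After 9 (l): row=0 col=1 char='_'
After 10 (w): row=0 col=2 char='s'
After 11 (k): row=0 col=2 char='s'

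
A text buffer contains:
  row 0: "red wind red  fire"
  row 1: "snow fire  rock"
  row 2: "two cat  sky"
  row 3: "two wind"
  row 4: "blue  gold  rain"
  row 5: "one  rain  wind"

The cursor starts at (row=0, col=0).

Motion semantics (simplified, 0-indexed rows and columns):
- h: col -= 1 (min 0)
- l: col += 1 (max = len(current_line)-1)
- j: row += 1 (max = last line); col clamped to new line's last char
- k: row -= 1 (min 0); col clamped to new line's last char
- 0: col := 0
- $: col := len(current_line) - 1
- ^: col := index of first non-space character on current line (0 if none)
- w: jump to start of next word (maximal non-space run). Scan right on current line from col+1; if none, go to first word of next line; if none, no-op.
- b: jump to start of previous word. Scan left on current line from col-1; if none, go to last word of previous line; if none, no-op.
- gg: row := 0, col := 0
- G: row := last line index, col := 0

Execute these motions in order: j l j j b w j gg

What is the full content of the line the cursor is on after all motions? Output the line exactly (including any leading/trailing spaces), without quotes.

Answer: red wind red  fire

Derivation:
After 1 (j): row=1 col=0 char='s'
After 2 (l): row=1 col=1 char='n'
After 3 (j): row=2 col=1 char='w'
After 4 (j): row=3 col=1 char='w'
After 5 (b): row=3 col=0 char='t'
After 6 (w): row=3 col=4 char='w'
After 7 (j): row=4 col=4 char='_'
After 8 (gg): row=0 col=0 char='r'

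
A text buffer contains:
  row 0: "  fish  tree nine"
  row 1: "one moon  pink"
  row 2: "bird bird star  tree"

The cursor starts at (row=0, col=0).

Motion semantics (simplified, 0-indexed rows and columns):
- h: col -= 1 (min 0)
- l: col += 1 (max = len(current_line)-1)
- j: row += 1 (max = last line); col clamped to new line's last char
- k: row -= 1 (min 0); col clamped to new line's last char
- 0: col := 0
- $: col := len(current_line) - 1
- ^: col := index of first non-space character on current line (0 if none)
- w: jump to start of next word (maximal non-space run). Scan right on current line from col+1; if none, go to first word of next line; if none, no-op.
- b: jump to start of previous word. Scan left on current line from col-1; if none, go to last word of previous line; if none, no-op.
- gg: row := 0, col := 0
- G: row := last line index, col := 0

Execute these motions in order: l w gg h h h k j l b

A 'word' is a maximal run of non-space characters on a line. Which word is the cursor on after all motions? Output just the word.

Answer: one

Derivation:
After 1 (l): row=0 col=1 char='_'
After 2 (w): row=0 col=2 char='f'
After 3 (gg): row=0 col=0 char='_'
After 4 (h): row=0 col=0 char='_'
After 5 (h): row=0 col=0 char='_'
After 6 (h): row=0 col=0 char='_'
After 7 (k): row=0 col=0 char='_'
After 8 (j): row=1 col=0 char='o'
After 9 (l): row=1 col=1 char='n'
After 10 (b): row=1 col=0 char='o'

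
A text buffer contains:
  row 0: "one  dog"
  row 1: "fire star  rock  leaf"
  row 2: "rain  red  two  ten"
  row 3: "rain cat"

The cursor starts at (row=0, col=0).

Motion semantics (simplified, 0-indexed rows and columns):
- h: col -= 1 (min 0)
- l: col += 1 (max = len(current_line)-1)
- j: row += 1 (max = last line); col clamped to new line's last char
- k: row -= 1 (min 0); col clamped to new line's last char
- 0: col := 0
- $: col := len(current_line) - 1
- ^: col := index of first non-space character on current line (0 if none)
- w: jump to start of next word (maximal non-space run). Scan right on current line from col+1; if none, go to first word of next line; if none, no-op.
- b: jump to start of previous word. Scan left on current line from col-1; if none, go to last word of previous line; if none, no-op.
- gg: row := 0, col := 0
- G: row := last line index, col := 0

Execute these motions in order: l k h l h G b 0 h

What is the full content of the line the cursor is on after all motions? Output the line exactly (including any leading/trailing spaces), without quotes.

Answer: rain  red  two  ten

Derivation:
After 1 (l): row=0 col=1 char='n'
After 2 (k): row=0 col=1 char='n'
After 3 (h): row=0 col=0 char='o'
After 4 (l): row=0 col=1 char='n'
After 5 (h): row=0 col=0 char='o'
After 6 (G): row=3 col=0 char='r'
After 7 (b): row=2 col=16 char='t'
After 8 (0): row=2 col=0 char='r'
After 9 (h): row=2 col=0 char='r'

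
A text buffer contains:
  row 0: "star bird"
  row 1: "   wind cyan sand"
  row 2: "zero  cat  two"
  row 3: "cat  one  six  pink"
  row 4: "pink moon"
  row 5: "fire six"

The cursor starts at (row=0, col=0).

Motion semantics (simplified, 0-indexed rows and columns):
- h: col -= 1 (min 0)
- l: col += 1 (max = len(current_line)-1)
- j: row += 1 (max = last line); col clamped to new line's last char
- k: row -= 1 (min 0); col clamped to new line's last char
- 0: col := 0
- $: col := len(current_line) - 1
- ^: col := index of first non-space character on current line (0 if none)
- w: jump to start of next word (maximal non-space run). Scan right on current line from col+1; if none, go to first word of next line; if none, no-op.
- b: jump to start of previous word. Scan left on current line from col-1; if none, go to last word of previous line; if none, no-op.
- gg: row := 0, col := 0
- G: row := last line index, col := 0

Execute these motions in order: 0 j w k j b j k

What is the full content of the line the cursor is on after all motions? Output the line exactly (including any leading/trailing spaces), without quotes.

Answer: star bird

Derivation:
After 1 (0): row=0 col=0 char='s'
After 2 (j): row=1 col=0 char='_'
After 3 (w): row=1 col=3 char='w'
After 4 (k): row=0 col=3 char='r'
After 5 (j): row=1 col=3 char='w'
After 6 (b): row=0 col=5 char='b'
After 7 (j): row=1 col=5 char='n'
After 8 (k): row=0 col=5 char='b'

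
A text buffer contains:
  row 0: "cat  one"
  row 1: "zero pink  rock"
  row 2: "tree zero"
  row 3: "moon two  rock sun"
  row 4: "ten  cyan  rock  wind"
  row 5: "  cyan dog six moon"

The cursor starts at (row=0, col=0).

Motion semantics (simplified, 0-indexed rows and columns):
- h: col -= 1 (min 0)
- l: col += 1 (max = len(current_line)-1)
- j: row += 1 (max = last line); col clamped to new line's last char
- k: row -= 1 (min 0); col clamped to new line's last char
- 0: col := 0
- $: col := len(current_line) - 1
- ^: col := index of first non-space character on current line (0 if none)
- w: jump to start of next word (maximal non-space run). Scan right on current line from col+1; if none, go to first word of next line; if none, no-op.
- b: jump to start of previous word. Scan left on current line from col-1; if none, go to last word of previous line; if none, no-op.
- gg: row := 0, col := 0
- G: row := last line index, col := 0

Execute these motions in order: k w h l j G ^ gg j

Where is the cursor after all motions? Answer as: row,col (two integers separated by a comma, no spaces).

After 1 (k): row=0 col=0 char='c'
After 2 (w): row=0 col=5 char='o'
After 3 (h): row=0 col=4 char='_'
After 4 (l): row=0 col=5 char='o'
After 5 (j): row=1 col=5 char='p'
After 6 (G): row=5 col=0 char='_'
After 7 (^): row=5 col=2 char='c'
After 8 (gg): row=0 col=0 char='c'
After 9 (j): row=1 col=0 char='z'

Answer: 1,0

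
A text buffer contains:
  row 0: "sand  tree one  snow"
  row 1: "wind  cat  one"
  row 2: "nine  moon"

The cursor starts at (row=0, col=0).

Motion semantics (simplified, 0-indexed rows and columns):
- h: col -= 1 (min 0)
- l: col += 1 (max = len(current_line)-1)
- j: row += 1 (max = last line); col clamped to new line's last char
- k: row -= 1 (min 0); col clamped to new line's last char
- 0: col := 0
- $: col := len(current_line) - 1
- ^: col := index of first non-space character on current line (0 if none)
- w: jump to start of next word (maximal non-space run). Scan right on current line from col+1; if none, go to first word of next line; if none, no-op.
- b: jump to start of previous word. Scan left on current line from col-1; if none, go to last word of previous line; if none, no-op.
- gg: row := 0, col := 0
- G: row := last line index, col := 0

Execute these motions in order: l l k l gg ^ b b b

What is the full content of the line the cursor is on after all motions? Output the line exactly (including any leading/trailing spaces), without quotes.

After 1 (l): row=0 col=1 char='a'
After 2 (l): row=0 col=2 char='n'
After 3 (k): row=0 col=2 char='n'
After 4 (l): row=0 col=3 char='d'
After 5 (gg): row=0 col=0 char='s'
After 6 (^): row=0 col=0 char='s'
After 7 (b): row=0 col=0 char='s'
After 8 (b): row=0 col=0 char='s'
After 9 (b): row=0 col=0 char='s'

Answer: sand  tree one  snow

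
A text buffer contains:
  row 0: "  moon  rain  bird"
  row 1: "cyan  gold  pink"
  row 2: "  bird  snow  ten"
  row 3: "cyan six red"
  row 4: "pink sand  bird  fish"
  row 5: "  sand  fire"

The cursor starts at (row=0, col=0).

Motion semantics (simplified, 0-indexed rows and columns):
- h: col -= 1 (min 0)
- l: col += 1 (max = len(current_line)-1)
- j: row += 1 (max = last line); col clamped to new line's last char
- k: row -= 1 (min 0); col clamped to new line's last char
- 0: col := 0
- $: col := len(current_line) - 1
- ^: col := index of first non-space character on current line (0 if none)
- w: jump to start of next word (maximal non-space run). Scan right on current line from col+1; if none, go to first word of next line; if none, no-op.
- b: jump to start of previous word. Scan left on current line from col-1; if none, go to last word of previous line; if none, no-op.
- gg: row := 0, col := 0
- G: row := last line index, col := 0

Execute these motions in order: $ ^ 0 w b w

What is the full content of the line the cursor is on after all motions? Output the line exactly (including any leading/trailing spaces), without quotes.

After 1 ($): row=0 col=17 char='d'
After 2 (^): row=0 col=2 char='m'
After 3 (0): row=0 col=0 char='_'
After 4 (w): row=0 col=2 char='m'
After 5 (b): row=0 col=2 char='m'
After 6 (w): row=0 col=8 char='r'

Answer:   moon  rain  bird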